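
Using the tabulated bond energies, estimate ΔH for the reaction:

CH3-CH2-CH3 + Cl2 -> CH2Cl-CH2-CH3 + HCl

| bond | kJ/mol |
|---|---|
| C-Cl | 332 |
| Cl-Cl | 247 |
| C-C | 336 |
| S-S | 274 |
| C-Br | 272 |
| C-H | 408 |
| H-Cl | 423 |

ΔH ≈ −100 kJ

Bonds broken (reactants):
  C-C: 2 × 336 = 672
  C-H: 8 × 408 = 3264
  Cl-Cl: 1 × 247 = 247
  Σ(broken) = 4183 kJ
Bonds formed (products):
  C-C: 2 × 336 = 672
  C-Cl: 1 × 332 = 332
  C-H: 7 × 408 = 2856
  H-Cl: 1 × 423 = 423
  Σ(formed) = 4283 kJ
ΔH = Σ(broken) − Σ(formed) = 4183 − 4283 = −100 kJ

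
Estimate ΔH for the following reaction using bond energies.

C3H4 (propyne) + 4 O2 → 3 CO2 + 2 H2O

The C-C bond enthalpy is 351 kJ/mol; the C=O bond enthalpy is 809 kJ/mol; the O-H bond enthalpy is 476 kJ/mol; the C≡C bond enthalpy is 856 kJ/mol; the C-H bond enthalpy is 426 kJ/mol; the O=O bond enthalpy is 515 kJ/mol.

Bonds broken (reactants):
  C≡C: 1 × 856 = 856
  C-C: 1 × 351 = 351
  C-H: 4 × 426 = 1704
  O=O: 4 × 515 = 2060
  Σ(broken) = 4971 kJ
Bonds formed (products):
  C=O: 6 × 809 = 4854
  O-H: 4 × 476 = 1904
  Σ(formed) = 6758 kJ
ΔH = Σ(broken) − Σ(formed) = 4971 − 6758 = −1787 kJ

ΔH ≈ −1787 kJ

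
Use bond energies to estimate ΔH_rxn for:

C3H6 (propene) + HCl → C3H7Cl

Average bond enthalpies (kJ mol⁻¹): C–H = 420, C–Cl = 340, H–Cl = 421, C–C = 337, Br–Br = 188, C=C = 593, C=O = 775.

ΔH ≈ −83 kJ

Bonds broken (reactants):
  C–C: 1 × 337 = 337
  C–H: 6 × 420 = 2520
  C=C: 1 × 593 = 593
  H–Cl: 1 × 421 = 421
  Σ(broken) = 3871 kJ
Bonds formed (products):
  C–C: 2 × 337 = 674
  C–Cl: 1 × 340 = 340
  C–H: 7 × 420 = 2940
  Σ(formed) = 3954 kJ
ΔH = Σ(broken) − Σ(formed) = 3871 − 3954 = −83 kJ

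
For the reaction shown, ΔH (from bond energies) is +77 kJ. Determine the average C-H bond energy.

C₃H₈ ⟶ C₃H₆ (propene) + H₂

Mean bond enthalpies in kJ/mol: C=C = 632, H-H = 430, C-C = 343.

Let D be the C-H bond energy.
Σ(broken) = 2×343 + 8×D = 686 + 8D
Σ(formed) = 1×343 + 6×D + 1×632 + 1×430 = 1405 + 6D
ΔH = Σ(broken) − Σ(formed) = (686 + 8D) − (1405 + 6D) = −719 + 2D
Setting this equal to +77 kJ gives 2D = 796, so D = 398 kJ/mol.

D(C-H) ≈ 398 kJ/mol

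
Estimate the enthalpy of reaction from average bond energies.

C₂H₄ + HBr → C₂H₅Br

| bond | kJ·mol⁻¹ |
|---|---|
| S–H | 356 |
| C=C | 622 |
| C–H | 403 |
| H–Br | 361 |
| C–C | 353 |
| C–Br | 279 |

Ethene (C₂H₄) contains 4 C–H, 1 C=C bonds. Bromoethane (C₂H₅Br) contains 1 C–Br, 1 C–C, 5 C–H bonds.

ΔH ≈ −52 kJ

Bonds broken (reactants):
  C–H: 4 × 403 = 1612
  C=C: 1 × 622 = 622
  H–Br: 1 × 361 = 361
  Σ(broken) = 2595 kJ
Bonds formed (products):
  C–Br: 1 × 279 = 279
  C–C: 1 × 353 = 353
  C–H: 5 × 403 = 2015
  Σ(formed) = 2647 kJ
ΔH = Σ(broken) − Σ(formed) = 2595 − 2647 = −52 kJ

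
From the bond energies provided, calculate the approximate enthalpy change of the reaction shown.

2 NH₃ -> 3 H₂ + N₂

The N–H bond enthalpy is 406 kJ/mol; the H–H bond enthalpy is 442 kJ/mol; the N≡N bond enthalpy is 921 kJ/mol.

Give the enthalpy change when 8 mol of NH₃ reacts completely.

ΔH = +756 kJ

Bonds broken (reactants):
  N–H: 6 × 406 = 2436
  Σ(broken) = 2436 kJ
Bonds formed (products):
  H–H: 3 × 442 = 1326
  N≡N: 1 × 921 = 921
  Σ(formed) = 2247 kJ
ΔH = Σ(broken) − Σ(formed) = 2436 − 2247 = +189 kJ
For 4× the reaction as written: 4 × (+189) = +756 kJ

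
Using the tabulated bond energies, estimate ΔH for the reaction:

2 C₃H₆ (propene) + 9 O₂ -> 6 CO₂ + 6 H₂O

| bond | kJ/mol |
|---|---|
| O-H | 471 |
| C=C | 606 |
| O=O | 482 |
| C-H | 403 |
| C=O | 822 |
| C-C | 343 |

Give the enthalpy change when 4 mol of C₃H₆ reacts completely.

ΔH = −8888 kJ

Bonds broken (reactants):
  C-C: 2 × 343 = 686
  C-H: 12 × 403 = 4836
  C=C: 2 × 606 = 1212
  O=O: 9 × 482 = 4338
  Σ(broken) = 11072 kJ
Bonds formed (products):
  C=O: 12 × 822 = 9864
  O-H: 12 × 471 = 5652
  Σ(formed) = 15516 kJ
ΔH = Σ(broken) − Σ(formed) = 11072 − 15516 = −4444 kJ
For 2× the reaction as written: 2 × (−4444) = −8888 kJ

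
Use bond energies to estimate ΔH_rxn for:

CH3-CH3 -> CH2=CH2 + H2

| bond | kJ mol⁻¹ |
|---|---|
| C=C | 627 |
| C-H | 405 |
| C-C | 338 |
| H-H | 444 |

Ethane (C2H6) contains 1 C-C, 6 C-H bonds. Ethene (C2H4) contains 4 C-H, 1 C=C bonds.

ΔH ≈ +77 kJ

Bonds broken (reactants):
  C-C: 1 × 338 = 338
  C-H: 6 × 405 = 2430
  Σ(broken) = 2768 kJ
Bonds formed (products):
  C-H: 4 × 405 = 1620
  C=C: 1 × 627 = 627
  H-H: 1 × 444 = 444
  Σ(formed) = 2691 kJ
ΔH = Σ(broken) − Σ(formed) = 2768 − 2691 = +77 kJ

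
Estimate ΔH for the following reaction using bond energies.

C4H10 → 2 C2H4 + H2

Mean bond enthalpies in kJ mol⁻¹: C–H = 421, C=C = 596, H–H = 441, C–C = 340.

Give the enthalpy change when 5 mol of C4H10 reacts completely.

Bonds broken (reactants):
  C–C: 3 × 340 = 1020
  C–H: 10 × 421 = 4210
  Σ(broken) = 5230 kJ
Bonds formed (products):
  C–H: 8 × 421 = 3368
  C=C: 2 × 596 = 1192
  H–H: 1 × 441 = 441
  Σ(formed) = 5001 kJ
ΔH = Σ(broken) − Σ(formed) = 5230 − 5001 = +229 kJ
For 5× the reaction as written: 5 × (+229) = +1145 kJ

ΔH = +1145 kJ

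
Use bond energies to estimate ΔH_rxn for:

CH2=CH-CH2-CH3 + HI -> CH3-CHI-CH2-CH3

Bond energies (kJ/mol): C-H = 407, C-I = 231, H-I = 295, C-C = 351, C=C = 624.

ΔH ≈ −70 kJ

Bonds broken (reactants):
  C-C: 2 × 351 = 702
  C-H: 8 × 407 = 3256
  C=C: 1 × 624 = 624
  H-I: 1 × 295 = 295
  Σ(broken) = 4877 kJ
Bonds formed (products):
  C-C: 3 × 351 = 1053
  C-H: 9 × 407 = 3663
  C-I: 1 × 231 = 231
  Σ(formed) = 4947 kJ
ΔH = Σ(broken) − Σ(formed) = 4877 − 4947 = −70 kJ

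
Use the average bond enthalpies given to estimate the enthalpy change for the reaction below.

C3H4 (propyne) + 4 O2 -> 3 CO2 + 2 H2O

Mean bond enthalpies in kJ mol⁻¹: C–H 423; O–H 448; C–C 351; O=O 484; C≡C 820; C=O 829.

ΔH ≈ −1967 kJ

Bonds broken (reactants):
  C≡C: 1 × 820 = 820
  C–C: 1 × 351 = 351
  C–H: 4 × 423 = 1692
  O=O: 4 × 484 = 1936
  Σ(broken) = 4799 kJ
Bonds formed (products):
  C=O: 6 × 829 = 4974
  O–H: 4 × 448 = 1792
  Σ(formed) = 6766 kJ
ΔH = Σ(broken) − Σ(formed) = 4799 − 6766 = −1967 kJ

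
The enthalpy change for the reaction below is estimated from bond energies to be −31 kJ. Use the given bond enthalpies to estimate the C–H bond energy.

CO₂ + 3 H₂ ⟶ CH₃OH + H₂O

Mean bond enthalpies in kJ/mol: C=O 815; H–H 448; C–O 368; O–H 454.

D(C–H) ≈ 425 kJ/mol

Let D be the C–H bond energy.
Σ(broken) = 2×815 + 3×448 = 2974
Σ(formed) = 3×D + 1×368 + 3×454 = 1730 + 3D
ΔH = Σ(broken) − Σ(formed) = (2974) − (1730 + 3D) = +1244 − 3D
Setting this equal to −31 kJ gives 3D = 1275, so D = 425 kJ/mol.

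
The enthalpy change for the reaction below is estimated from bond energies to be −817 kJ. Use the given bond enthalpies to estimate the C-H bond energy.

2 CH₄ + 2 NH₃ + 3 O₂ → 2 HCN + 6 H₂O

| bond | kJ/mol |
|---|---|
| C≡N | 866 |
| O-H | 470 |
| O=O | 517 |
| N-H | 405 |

Let D be the C-H bond energy.
Σ(broken) = 8×D + 6×405 + 3×517 = 3981 + 8D
Σ(formed) = 2×866 + 2×D + 12×470 = 7372 + 2D
ΔH = Σ(broken) − Σ(formed) = (3981 + 8D) − (7372 + 2D) = −3391 + 6D
Setting this equal to −817 kJ gives 6D = 2574, so D = 429 kJ/mol.

D(C-H) ≈ 429 kJ/mol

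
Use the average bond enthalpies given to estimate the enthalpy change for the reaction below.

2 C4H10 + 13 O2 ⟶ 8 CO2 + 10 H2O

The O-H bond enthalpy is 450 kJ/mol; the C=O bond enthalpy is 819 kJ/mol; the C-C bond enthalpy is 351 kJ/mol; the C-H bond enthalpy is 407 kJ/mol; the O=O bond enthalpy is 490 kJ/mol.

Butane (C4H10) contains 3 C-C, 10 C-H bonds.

Bonds broken (reactants):
  C-C: 6 × 351 = 2106
  C-H: 20 × 407 = 8140
  O=O: 13 × 490 = 6370
  Σ(broken) = 16616 kJ
Bonds formed (products):
  C=O: 16 × 819 = 13104
  O-H: 20 × 450 = 9000
  Σ(formed) = 22104 kJ
ΔH = Σ(broken) − Σ(formed) = 16616 − 22104 = −5488 kJ

ΔH ≈ −5488 kJ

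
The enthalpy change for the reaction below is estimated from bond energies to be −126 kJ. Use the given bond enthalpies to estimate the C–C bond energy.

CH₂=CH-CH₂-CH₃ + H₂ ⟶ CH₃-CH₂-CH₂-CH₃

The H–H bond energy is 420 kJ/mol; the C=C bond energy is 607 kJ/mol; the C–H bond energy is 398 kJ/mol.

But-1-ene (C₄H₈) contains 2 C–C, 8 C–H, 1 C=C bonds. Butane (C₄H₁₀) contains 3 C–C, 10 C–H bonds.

Let D be the C–C bond energy.
Σ(broken) = 2×D + 8×398 + 1×607 + 1×420 = 4211 + 2D
Σ(formed) = 3×D + 10×398 = 3980 + 3D
ΔH = Σ(broken) − Σ(formed) = (4211 + 2D) − (3980 + 3D) = +231 − D
Setting this equal to −126 kJ gives D = 357 kJ/mol.

D(C–C) ≈ 357 kJ/mol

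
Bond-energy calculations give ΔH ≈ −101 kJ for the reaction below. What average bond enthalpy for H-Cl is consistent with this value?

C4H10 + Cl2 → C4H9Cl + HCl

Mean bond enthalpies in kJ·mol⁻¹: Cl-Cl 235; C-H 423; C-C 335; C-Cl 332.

Let D be the H-Cl bond energy.
Σ(broken) = 3×335 + 10×423 + 1×235 = 5470
Σ(formed) = 3×335 + 1×332 + 9×423 + 1×D = 5144 + D
ΔH = Σ(broken) − Σ(formed) = (5470) − (5144 + D) = +326 − D
Setting this equal to −101 kJ gives D = 427 kJ/mol.

D(H-Cl) ≈ 427 kJ/mol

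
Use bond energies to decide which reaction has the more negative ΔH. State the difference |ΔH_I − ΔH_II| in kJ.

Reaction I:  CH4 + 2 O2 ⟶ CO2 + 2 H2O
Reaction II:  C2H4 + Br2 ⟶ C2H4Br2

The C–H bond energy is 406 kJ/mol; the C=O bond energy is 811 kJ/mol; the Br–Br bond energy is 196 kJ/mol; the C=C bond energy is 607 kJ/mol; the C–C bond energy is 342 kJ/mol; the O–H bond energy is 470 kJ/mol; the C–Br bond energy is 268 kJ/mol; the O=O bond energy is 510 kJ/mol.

Reaction I:
  Bonds broken (reactants):
    C–H: 4 × 406 = 1624
    O=O: 2 × 510 = 1020
    Σ(broken) = 2644 kJ
  Bonds formed (products):
    C=O: 2 × 811 = 1622
    O–H: 4 × 470 = 1880
    Σ(formed) = 3502 kJ
  ΔH_I = 2644 − 3502 = −858 kJ
Reaction II:
  Bonds broken (reactants):
    Br–Br: 1 × 196 = 196
    C–H: 4 × 406 = 1624
    C=C: 1 × 607 = 607
    Σ(broken) = 2427 kJ
  Bonds formed (products):
    C–Br: 2 × 268 = 536
    C–C: 1 × 342 = 342
    C–H: 4 × 406 = 1624
    Σ(formed) = 2502 kJ
  ΔH_II = 2427 − 2502 = −75 kJ
ΔH_I − ΔH_II = −783 kJ, so reaction I has the more negative ΔH; |ΔH_I − ΔH_II| = 783 kJ.

Reaction I, by 783 kJ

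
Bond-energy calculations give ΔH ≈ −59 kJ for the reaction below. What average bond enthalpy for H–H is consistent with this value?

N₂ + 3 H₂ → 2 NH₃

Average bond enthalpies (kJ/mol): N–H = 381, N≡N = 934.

Let D be the H–H bond energy.
Σ(broken) = 3×D + 1×934 = 934 + 3D
Σ(formed) = 6×381 = 2286
ΔH = Σ(broken) − Σ(formed) = (934 + 3D) − (2286) = −1352 + 3D
Setting this equal to −59 kJ gives 3D = 1293, so D = 431 kJ/mol.

D(H–H) ≈ 431 kJ/mol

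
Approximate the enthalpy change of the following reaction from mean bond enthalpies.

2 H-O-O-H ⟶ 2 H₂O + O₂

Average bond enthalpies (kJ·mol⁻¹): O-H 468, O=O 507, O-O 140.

Bonds broken (reactants):
  O-H: 4 × 468 = 1872
  O-O: 2 × 140 = 280
  Σ(broken) = 2152 kJ
Bonds formed (products):
  O-H: 4 × 468 = 1872
  O=O: 1 × 507 = 507
  Σ(formed) = 2379 kJ
ΔH = Σ(broken) − Σ(formed) = 2152 − 2379 = −227 kJ

ΔH ≈ −227 kJ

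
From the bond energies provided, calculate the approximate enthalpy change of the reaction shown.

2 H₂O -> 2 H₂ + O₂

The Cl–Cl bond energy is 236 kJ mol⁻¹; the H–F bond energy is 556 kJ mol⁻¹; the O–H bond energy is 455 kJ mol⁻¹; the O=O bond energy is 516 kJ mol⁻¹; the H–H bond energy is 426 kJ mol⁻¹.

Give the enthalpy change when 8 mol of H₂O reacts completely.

Bonds broken (reactants):
  O–H: 4 × 455 = 1820
  Σ(broken) = 1820 kJ
Bonds formed (products):
  H–H: 2 × 426 = 852
  O=O: 1 × 516 = 516
  Σ(formed) = 1368 kJ
ΔH = Σ(broken) − Σ(formed) = 1820 − 1368 = +452 kJ
For 4× the reaction as written: 4 × (+452) = +1808 kJ

ΔH = +1808 kJ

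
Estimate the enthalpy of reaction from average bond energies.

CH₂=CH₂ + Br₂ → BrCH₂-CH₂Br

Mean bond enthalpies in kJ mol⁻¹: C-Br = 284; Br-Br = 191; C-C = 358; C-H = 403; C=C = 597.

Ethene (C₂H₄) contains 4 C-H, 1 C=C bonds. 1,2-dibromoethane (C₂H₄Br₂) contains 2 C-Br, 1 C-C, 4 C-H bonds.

ΔH ≈ −138 kJ

Bonds broken (reactants):
  Br-Br: 1 × 191 = 191
  C-H: 4 × 403 = 1612
  C=C: 1 × 597 = 597
  Σ(broken) = 2400 kJ
Bonds formed (products):
  C-Br: 2 × 284 = 568
  C-C: 1 × 358 = 358
  C-H: 4 × 403 = 1612
  Σ(formed) = 2538 kJ
ΔH = Σ(broken) − Σ(formed) = 2400 − 2538 = −138 kJ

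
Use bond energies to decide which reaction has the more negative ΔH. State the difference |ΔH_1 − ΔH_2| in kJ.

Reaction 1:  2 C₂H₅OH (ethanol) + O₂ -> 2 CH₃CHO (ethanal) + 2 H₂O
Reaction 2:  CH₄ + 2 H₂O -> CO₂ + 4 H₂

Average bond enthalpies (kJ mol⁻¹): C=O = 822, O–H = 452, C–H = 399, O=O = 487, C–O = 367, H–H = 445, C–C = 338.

Reaction 1:
  Bonds broken (reactants):
    C–C: 2 × 338 = 676
    C–H: 10 × 399 = 3990
    C–O: 2 × 367 = 734
    O–H: 2 × 452 = 904
    O=O: 1 × 487 = 487
    Σ(broken) = 6791 kJ
  Bonds formed (products):
    C–C: 2 × 338 = 676
    C–H: 8 × 399 = 3192
    C=O: 2 × 822 = 1644
    O–H: 4 × 452 = 1808
    Σ(formed) = 7320 kJ
  ΔH_1 = 6791 − 7320 = −529 kJ
Reaction 2:
  Bonds broken (reactants):
    C–H: 4 × 399 = 1596
    O–H: 4 × 452 = 1808
    Σ(broken) = 3404 kJ
  Bonds formed (products):
    C=O: 2 × 822 = 1644
    H–H: 4 × 445 = 1780
    Σ(formed) = 3424 kJ
  ΔH_2 = 3404 − 3424 = −20 kJ
ΔH_1 − ΔH_2 = −509 kJ, so reaction 1 has the more negative ΔH; |ΔH_1 − ΔH_2| = 509 kJ.

Reaction 1, by 509 kJ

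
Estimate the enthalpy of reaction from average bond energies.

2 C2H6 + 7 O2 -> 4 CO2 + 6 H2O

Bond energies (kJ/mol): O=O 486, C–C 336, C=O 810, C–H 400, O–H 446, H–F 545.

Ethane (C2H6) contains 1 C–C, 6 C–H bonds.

Bonds broken (reactants):
  C–C: 2 × 336 = 672
  C–H: 12 × 400 = 4800
  O=O: 7 × 486 = 3402
  Σ(broken) = 8874 kJ
Bonds formed (products):
  C=O: 8 × 810 = 6480
  O–H: 12 × 446 = 5352
  Σ(formed) = 11832 kJ
ΔH = Σ(broken) − Σ(formed) = 8874 − 11832 = −2958 kJ

ΔH ≈ −2958 kJ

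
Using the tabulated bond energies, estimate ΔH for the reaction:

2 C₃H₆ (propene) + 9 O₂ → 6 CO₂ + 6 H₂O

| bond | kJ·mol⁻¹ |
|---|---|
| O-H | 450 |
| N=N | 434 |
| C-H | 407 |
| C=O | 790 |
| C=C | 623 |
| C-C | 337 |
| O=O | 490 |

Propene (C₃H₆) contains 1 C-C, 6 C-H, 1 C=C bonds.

ΔH ≈ −3666 kJ

Bonds broken (reactants):
  C-C: 2 × 337 = 674
  C-H: 12 × 407 = 4884
  C=C: 2 × 623 = 1246
  O=O: 9 × 490 = 4410
  Σ(broken) = 11214 kJ
Bonds formed (products):
  C=O: 12 × 790 = 9480
  O-H: 12 × 450 = 5400
  Σ(formed) = 14880 kJ
ΔH = Σ(broken) − Σ(formed) = 11214 − 14880 = −3666 kJ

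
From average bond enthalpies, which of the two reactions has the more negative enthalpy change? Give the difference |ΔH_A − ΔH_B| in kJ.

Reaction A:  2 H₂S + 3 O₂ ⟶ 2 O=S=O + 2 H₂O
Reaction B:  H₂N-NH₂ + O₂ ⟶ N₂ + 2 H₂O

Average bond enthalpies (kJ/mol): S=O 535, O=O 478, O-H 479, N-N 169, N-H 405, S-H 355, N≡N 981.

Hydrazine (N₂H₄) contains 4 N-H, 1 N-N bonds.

Reaction A:
  Bonds broken (reactants):
    O=O: 3 × 478 = 1434
    S-H: 4 × 355 = 1420
    Σ(broken) = 2854 kJ
  Bonds formed (products):
    O-H: 4 × 479 = 1916
    S=O: 4 × 535 = 2140
    Σ(formed) = 4056 kJ
  ΔH_A = 2854 − 4056 = −1202 kJ
Reaction B:
  Bonds broken (reactants):
    N-H: 4 × 405 = 1620
    N-N: 1 × 169 = 169
    O=O: 1 × 478 = 478
    Σ(broken) = 2267 kJ
  Bonds formed (products):
    N≡N: 1 × 981 = 981
    O-H: 4 × 479 = 1916
    Σ(formed) = 2897 kJ
  ΔH_B = 2267 − 2897 = −630 kJ
ΔH_A − ΔH_B = −572 kJ, so reaction A has the more negative ΔH; |ΔH_A − ΔH_B| = 572 kJ.

Reaction A, by 572 kJ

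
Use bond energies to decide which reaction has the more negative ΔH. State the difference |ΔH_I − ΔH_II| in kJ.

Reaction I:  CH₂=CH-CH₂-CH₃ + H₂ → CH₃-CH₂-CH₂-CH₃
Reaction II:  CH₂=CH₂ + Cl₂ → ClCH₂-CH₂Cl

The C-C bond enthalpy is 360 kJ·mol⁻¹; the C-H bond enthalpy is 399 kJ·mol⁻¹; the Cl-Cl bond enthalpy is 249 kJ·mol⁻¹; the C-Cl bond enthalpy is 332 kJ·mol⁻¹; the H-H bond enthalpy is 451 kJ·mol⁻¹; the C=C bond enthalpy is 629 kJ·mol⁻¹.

Reaction II, by 68 kJ

Reaction I:
  Bonds broken (reactants):
    C-C: 2 × 360 = 720
    C-H: 8 × 399 = 3192
    C=C: 1 × 629 = 629
    H-H: 1 × 451 = 451
    Σ(broken) = 4992 kJ
  Bonds formed (products):
    C-C: 3 × 360 = 1080
    C-H: 10 × 399 = 3990
    Σ(formed) = 5070 kJ
  ΔH_I = 4992 − 5070 = −78 kJ
Reaction II:
  Bonds broken (reactants):
    C-H: 4 × 399 = 1596
    C=C: 1 × 629 = 629
    Cl-Cl: 1 × 249 = 249
    Σ(broken) = 2474 kJ
  Bonds formed (products):
    C-C: 1 × 360 = 360
    C-Cl: 2 × 332 = 664
    C-H: 4 × 399 = 1596
    Σ(formed) = 2620 kJ
  ΔH_II = 2474 − 2620 = −146 kJ
ΔH_I − ΔH_II = +68 kJ, so reaction II has the more negative ΔH; |ΔH_I − ΔH_II| = 68 kJ.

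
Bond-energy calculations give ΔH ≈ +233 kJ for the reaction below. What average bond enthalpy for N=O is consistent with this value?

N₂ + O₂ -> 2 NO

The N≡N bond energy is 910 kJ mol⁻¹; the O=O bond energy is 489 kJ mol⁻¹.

Let D be the N=O bond energy.
Σ(broken) = 1×910 + 1×489 = 1399
Σ(formed) = 2×D = 2D
ΔH = Σ(broken) − Σ(formed) = (1399) − (2D) = +1399 − 2D
Setting this equal to +233 kJ gives 2D = 1166, so D = 583 kJ/mol.

D(N=O) ≈ 583 kJ/mol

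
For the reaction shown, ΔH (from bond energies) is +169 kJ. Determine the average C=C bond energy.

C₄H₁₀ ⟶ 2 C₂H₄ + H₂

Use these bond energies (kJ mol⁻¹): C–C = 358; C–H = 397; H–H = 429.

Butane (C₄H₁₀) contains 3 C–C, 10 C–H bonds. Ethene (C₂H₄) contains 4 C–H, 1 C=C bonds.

Let D be the C=C bond energy.
Σ(broken) = 3×358 + 10×397 = 5044
Σ(formed) = 8×397 + 2×D + 1×429 = 3605 + 2D
ΔH = Σ(broken) − Σ(formed) = (5044) − (3605 + 2D) = +1439 − 2D
Setting this equal to +169 kJ gives 2D = 1270, so D = 635 kJ/mol.

D(C=C) ≈ 635 kJ/mol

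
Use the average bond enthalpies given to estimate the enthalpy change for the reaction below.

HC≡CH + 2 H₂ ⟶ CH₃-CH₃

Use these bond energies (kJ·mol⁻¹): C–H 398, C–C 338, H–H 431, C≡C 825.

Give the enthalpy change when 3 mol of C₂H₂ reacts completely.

Bonds broken (reactants):
  C≡C: 1 × 825 = 825
  C–H: 2 × 398 = 796
  H–H: 2 × 431 = 862
  Σ(broken) = 2483 kJ
Bonds formed (products):
  C–C: 1 × 338 = 338
  C–H: 6 × 398 = 2388
  Σ(formed) = 2726 kJ
ΔH = Σ(broken) − Σ(formed) = 2483 − 2726 = −243 kJ
For 3× the reaction as written: 3 × (−243) = −729 kJ

ΔH = −729 kJ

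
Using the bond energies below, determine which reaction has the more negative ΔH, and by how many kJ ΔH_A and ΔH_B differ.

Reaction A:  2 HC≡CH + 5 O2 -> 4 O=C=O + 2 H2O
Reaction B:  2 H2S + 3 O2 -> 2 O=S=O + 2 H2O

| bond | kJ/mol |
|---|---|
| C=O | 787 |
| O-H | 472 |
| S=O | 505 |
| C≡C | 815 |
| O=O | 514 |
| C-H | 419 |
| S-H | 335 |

Reaction A, by 1282 kJ

Reaction A:
  Bonds broken (reactants):
    C≡C: 2 × 815 = 1630
    C-H: 4 × 419 = 1676
    O=O: 5 × 514 = 2570
    Σ(broken) = 5876 kJ
  Bonds formed (products):
    C=O: 8 × 787 = 6296
    O-H: 4 × 472 = 1888
    Σ(formed) = 8184 kJ
  ΔH_A = 5876 − 8184 = −2308 kJ
Reaction B:
  Bonds broken (reactants):
    O=O: 3 × 514 = 1542
    S-H: 4 × 335 = 1340
    Σ(broken) = 2882 kJ
  Bonds formed (products):
    O-H: 4 × 472 = 1888
    S=O: 4 × 505 = 2020
    Σ(formed) = 3908 kJ
  ΔH_B = 2882 − 3908 = −1026 kJ
ΔH_A − ΔH_B = −1282 kJ, so reaction A has the more negative ΔH; |ΔH_A − ΔH_B| = 1282 kJ.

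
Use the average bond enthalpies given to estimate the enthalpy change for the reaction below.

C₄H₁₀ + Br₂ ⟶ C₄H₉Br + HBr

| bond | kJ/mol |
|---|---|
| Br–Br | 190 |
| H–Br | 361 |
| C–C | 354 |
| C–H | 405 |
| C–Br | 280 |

ΔH ≈ −46 kJ

Bonds broken (reactants):
  Br–Br: 1 × 190 = 190
  C–C: 3 × 354 = 1062
  C–H: 10 × 405 = 4050
  Σ(broken) = 5302 kJ
Bonds formed (products):
  C–Br: 1 × 280 = 280
  C–C: 3 × 354 = 1062
  C–H: 9 × 405 = 3645
  H–Br: 1 × 361 = 361
  Σ(formed) = 5348 kJ
ΔH = Σ(broken) − Σ(formed) = 5302 − 5348 = −46 kJ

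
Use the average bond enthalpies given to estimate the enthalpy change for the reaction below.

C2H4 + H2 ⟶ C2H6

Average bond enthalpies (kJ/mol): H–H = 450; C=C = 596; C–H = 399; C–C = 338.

ΔH ≈ −90 kJ

Bonds broken (reactants):
  C–H: 4 × 399 = 1596
  C=C: 1 × 596 = 596
  H–H: 1 × 450 = 450
  Σ(broken) = 2642 kJ
Bonds formed (products):
  C–C: 1 × 338 = 338
  C–H: 6 × 399 = 2394
  Σ(formed) = 2732 kJ
ΔH = Σ(broken) − Σ(formed) = 2642 − 2732 = −90 kJ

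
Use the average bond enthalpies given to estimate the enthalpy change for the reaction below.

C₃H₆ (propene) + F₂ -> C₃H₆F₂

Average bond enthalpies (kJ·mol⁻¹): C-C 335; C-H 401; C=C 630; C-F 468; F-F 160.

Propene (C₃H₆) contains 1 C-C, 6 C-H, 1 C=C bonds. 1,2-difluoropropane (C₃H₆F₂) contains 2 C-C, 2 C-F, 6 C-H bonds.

ΔH ≈ −481 kJ

Bonds broken (reactants):
  C-C: 1 × 335 = 335
  C-H: 6 × 401 = 2406
  C=C: 1 × 630 = 630
  F-F: 1 × 160 = 160
  Σ(broken) = 3531 kJ
Bonds formed (products):
  C-C: 2 × 335 = 670
  C-F: 2 × 468 = 936
  C-H: 6 × 401 = 2406
  Σ(formed) = 4012 kJ
ΔH = Σ(broken) − Σ(formed) = 3531 − 4012 = −481 kJ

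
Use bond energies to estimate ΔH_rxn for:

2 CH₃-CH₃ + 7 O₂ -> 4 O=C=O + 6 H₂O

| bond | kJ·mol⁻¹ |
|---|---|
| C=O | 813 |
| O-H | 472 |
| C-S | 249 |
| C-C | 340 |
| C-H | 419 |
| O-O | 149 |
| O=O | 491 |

ΔH ≈ −3023 kJ

Bonds broken (reactants):
  C-C: 2 × 340 = 680
  C-H: 12 × 419 = 5028
  O=O: 7 × 491 = 3437
  Σ(broken) = 9145 kJ
Bonds formed (products):
  C=O: 8 × 813 = 6504
  O-H: 12 × 472 = 5664
  Σ(formed) = 12168 kJ
ΔH = Σ(broken) − Σ(formed) = 9145 − 12168 = −3023 kJ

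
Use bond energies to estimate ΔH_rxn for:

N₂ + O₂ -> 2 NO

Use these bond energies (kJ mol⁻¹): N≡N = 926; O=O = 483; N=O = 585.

Bonds broken (reactants):
  N≡N: 1 × 926 = 926
  O=O: 1 × 483 = 483
  Σ(broken) = 1409 kJ
Bonds formed (products):
  N=O: 2 × 585 = 1170
  Σ(formed) = 1170 kJ
ΔH = Σ(broken) − Σ(formed) = 1409 − 1170 = +239 kJ

ΔH ≈ +239 kJ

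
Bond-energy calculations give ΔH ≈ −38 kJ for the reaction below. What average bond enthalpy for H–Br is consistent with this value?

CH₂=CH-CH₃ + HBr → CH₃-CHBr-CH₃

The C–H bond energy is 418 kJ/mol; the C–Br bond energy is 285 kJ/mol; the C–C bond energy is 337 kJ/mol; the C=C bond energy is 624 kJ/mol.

D(H–Br) ≈ 378 kJ/mol

Let D be the H–Br bond energy.
Σ(broken) = 1×337 + 6×418 + 1×624 + 1×D = 3469 + D
Σ(formed) = 1×285 + 2×337 + 7×418 = 3885
ΔH = Σ(broken) − Σ(formed) = (3469 + D) − (3885) = −416 + D
Setting this equal to −38 kJ gives D = 378 kJ/mol.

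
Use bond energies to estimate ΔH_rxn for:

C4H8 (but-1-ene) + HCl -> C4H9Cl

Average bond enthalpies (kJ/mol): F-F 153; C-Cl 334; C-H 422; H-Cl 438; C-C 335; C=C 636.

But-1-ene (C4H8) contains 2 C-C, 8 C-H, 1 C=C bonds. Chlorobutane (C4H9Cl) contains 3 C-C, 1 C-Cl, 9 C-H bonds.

ΔH ≈ −17 kJ

Bonds broken (reactants):
  C-C: 2 × 335 = 670
  C-H: 8 × 422 = 3376
  C=C: 1 × 636 = 636
  H-Cl: 1 × 438 = 438
  Σ(broken) = 5120 kJ
Bonds formed (products):
  C-C: 3 × 335 = 1005
  C-Cl: 1 × 334 = 334
  C-H: 9 × 422 = 3798
  Σ(formed) = 5137 kJ
ΔH = Σ(broken) − Σ(formed) = 5120 − 5137 = −17 kJ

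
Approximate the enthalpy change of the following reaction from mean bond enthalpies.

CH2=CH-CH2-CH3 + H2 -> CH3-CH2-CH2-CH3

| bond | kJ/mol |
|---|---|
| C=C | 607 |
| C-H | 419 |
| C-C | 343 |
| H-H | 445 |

ΔH ≈ −129 kJ

Bonds broken (reactants):
  C-C: 2 × 343 = 686
  C-H: 8 × 419 = 3352
  C=C: 1 × 607 = 607
  H-H: 1 × 445 = 445
  Σ(broken) = 5090 kJ
Bonds formed (products):
  C-C: 3 × 343 = 1029
  C-H: 10 × 419 = 4190
  Σ(formed) = 5219 kJ
ΔH = Σ(broken) − Σ(formed) = 5090 − 5219 = −129 kJ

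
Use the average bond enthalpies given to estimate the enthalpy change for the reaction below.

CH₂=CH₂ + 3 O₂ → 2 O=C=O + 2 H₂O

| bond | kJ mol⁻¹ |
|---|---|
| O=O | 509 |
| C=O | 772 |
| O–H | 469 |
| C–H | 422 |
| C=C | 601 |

ΔH ≈ −1148 kJ

Bonds broken (reactants):
  C–H: 4 × 422 = 1688
  C=C: 1 × 601 = 601
  O=O: 3 × 509 = 1527
  Σ(broken) = 3816 kJ
Bonds formed (products):
  C=O: 4 × 772 = 3088
  O–H: 4 × 469 = 1876
  Σ(formed) = 4964 kJ
ΔH = Σ(broken) − Σ(formed) = 3816 − 4964 = −1148 kJ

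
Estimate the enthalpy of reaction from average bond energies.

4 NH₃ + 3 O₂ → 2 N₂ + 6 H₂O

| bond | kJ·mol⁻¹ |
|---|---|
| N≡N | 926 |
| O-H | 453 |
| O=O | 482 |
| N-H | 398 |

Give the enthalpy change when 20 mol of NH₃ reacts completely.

ΔH = −5330 kJ

Bonds broken (reactants):
  N-H: 12 × 398 = 4776
  O=O: 3 × 482 = 1446
  Σ(broken) = 6222 kJ
Bonds formed (products):
  N≡N: 2 × 926 = 1852
  O-H: 12 × 453 = 5436
  Σ(formed) = 7288 kJ
ΔH = Σ(broken) − Σ(formed) = 6222 − 7288 = −1066 kJ
For 5× the reaction as written: 5 × (−1066) = −5330 kJ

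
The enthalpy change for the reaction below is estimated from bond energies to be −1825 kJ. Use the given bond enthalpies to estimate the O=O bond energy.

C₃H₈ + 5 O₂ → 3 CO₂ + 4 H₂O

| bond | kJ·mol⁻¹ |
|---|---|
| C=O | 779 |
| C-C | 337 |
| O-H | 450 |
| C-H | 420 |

Let D be the O=O bond energy.
Σ(broken) = 2×337 + 8×420 + 5×D = 4034 + 5D
Σ(formed) = 6×779 + 8×450 = 8274
ΔH = Σ(broken) − Σ(formed) = (4034 + 5D) − (8274) = −4240 + 5D
Setting this equal to −1825 kJ gives 5D = 2415, so D = 483 kJ/mol.

D(O=O) ≈ 483 kJ/mol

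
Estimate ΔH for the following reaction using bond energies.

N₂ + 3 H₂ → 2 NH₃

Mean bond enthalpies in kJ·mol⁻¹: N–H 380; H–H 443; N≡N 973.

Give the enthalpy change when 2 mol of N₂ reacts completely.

Bonds broken (reactants):
  H–H: 3 × 443 = 1329
  N≡N: 1 × 973 = 973
  Σ(broken) = 2302 kJ
Bonds formed (products):
  N–H: 6 × 380 = 2280
  Σ(formed) = 2280 kJ
ΔH = Σ(broken) − Σ(formed) = 2302 − 2280 = +22 kJ
For 2× the reaction as written: 2 × (+22) = +44 kJ

ΔH = +44 kJ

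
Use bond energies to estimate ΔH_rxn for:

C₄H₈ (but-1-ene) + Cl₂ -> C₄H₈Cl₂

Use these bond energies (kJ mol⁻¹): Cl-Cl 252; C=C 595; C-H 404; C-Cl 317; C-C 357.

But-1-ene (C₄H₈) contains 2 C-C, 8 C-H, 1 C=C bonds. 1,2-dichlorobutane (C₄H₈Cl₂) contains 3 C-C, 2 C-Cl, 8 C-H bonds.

ΔH ≈ −144 kJ

Bonds broken (reactants):
  C-C: 2 × 357 = 714
  C-H: 8 × 404 = 3232
  C=C: 1 × 595 = 595
  Cl-Cl: 1 × 252 = 252
  Σ(broken) = 4793 kJ
Bonds formed (products):
  C-C: 3 × 357 = 1071
  C-Cl: 2 × 317 = 634
  C-H: 8 × 404 = 3232
  Σ(formed) = 4937 kJ
ΔH = Σ(broken) − Σ(formed) = 4793 − 4937 = −144 kJ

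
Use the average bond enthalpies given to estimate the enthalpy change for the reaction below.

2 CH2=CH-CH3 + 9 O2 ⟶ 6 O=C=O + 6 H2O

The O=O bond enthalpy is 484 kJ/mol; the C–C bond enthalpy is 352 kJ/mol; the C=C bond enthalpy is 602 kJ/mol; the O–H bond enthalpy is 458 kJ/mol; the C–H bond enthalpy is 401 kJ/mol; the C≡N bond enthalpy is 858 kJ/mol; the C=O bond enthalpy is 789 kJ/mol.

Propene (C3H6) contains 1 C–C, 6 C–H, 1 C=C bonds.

ΔH ≈ −3888 kJ

Bonds broken (reactants):
  C–C: 2 × 352 = 704
  C–H: 12 × 401 = 4812
  C=C: 2 × 602 = 1204
  O=O: 9 × 484 = 4356
  Σ(broken) = 11076 kJ
Bonds formed (products):
  C=O: 12 × 789 = 9468
  O–H: 12 × 458 = 5496
  Σ(formed) = 14964 kJ
ΔH = Σ(broken) − Σ(formed) = 11076 − 14964 = −3888 kJ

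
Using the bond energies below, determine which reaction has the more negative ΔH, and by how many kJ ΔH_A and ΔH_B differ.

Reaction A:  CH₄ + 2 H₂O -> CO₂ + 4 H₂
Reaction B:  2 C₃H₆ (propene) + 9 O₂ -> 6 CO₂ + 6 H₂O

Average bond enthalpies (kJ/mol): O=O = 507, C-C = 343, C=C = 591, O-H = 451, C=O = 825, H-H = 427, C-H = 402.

Reaction A:
  Bonds broken (reactants):
    C-H: 4 × 402 = 1608
    O-H: 4 × 451 = 1804
    Σ(broken) = 3412 kJ
  Bonds formed (products):
    C=O: 2 × 825 = 1650
    H-H: 4 × 427 = 1708
    Σ(formed) = 3358 kJ
  ΔH_A = 3412 − 3358 = +54 kJ
Reaction B:
  Bonds broken (reactants):
    C-C: 2 × 343 = 686
    C-H: 12 × 402 = 4824
    C=C: 2 × 591 = 1182
    O=O: 9 × 507 = 4563
    Σ(broken) = 11255 kJ
  Bonds formed (products):
    C=O: 12 × 825 = 9900
    O-H: 12 × 451 = 5412
    Σ(formed) = 15312 kJ
  ΔH_B = 11255 − 15312 = −4057 kJ
ΔH_A − ΔH_B = +4111 kJ, so reaction B has the more negative ΔH; |ΔH_A − ΔH_B| = 4111 kJ.

Reaction B, by 4111 kJ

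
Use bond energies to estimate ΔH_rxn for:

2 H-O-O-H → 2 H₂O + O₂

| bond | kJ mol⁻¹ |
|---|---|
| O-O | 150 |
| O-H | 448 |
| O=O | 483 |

Bonds broken (reactants):
  O-H: 4 × 448 = 1792
  O-O: 2 × 150 = 300
  Σ(broken) = 2092 kJ
Bonds formed (products):
  O-H: 4 × 448 = 1792
  O=O: 1 × 483 = 483
  Σ(formed) = 2275 kJ
ΔH = Σ(broken) − Σ(formed) = 2092 − 2275 = −183 kJ

ΔH ≈ −183 kJ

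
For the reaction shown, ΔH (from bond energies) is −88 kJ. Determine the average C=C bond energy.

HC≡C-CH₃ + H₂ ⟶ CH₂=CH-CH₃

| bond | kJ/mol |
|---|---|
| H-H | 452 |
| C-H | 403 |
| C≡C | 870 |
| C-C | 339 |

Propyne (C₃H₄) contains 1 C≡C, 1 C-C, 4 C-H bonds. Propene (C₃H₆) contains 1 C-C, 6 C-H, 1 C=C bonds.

Let D be the C=C bond energy.
Σ(broken) = 1×870 + 1×339 + 4×403 + 1×452 = 3273
Σ(formed) = 1×339 + 6×403 + 1×D = 2757 + D
ΔH = Σ(broken) − Σ(formed) = (3273) − (2757 + D) = +516 − D
Setting this equal to −88 kJ gives D = 604 kJ/mol.

D(C=C) ≈ 604 kJ/mol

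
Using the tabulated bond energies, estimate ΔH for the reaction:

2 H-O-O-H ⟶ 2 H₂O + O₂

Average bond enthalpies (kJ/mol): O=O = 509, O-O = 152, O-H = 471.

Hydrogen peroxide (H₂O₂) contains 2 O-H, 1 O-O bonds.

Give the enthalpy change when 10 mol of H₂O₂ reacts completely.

Bonds broken (reactants):
  O-H: 4 × 471 = 1884
  O-O: 2 × 152 = 304
  Σ(broken) = 2188 kJ
Bonds formed (products):
  O-H: 4 × 471 = 1884
  O=O: 1 × 509 = 509
  Σ(formed) = 2393 kJ
ΔH = Σ(broken) − Σ(formed) = 2188 − 2393 = −205 kJ
For 5× the reaction as written: 5 × (−205) = −1025 kJ

ΔH = −1025 kJ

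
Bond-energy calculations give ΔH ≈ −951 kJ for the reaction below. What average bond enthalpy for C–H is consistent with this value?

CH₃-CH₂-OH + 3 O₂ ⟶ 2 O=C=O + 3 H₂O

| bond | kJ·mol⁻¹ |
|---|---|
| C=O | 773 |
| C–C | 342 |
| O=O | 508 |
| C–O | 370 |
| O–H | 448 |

Let D be the C–H bond energy.
Σ(broken) = 1×342 + 5×D + 1×370 + 1×448 + 3×508 = 2684 + 5D
Σ(formed) = 4×773 + 6×448 = 5780
ΔH = Σ(broken) − Σ(formed) = (2684 + 5D) − (5780) = −3096 + 5D
Setting this equal to −951 kJ gives 5D = 2145, so D = 429 kJ/mol.

D(C–H) ≈ 429 kJ/mol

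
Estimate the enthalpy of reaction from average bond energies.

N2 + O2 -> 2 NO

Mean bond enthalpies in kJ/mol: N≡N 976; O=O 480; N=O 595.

Bonds broken (reactants):
  N≡N: 1 × 976 = 976
  O=O: 1 × 480 = 480
  Σ(broken) = 1456 kJ
Bonds formed (products):
  N=O: 2 × 595 = 1190
  Σ(formed) = 1190 kJ
ΔH = Σ(broken) − Σ(formed) = 1456 − 1190 = +266 kJ

ΔH ≈ +266 kJ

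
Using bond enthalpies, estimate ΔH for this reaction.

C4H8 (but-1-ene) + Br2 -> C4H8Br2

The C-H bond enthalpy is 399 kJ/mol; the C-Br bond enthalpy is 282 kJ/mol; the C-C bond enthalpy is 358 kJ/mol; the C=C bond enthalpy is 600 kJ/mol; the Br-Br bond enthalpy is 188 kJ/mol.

ΔH ≈ −134 kJ

Bonds broken (reactants):
  Br-Br: 1 × 188 = 188
  C-C: 2 × 358 = 716
  C-H: 8 × 399 = 3192
  C=C: 1 × 600 = 600
  Σ(broken) = 4696 kJ
Bonds formed (products):
  C-Br: 2 × 282 = 564
  C-C: 3 × 358 = 1074
  C-H: 8 × 399 = 3192
  Σ(formed) = 4830 kJ
ΔH = Σ(broken) − Σ(formed) = 4696 − 4830 = −134 kJ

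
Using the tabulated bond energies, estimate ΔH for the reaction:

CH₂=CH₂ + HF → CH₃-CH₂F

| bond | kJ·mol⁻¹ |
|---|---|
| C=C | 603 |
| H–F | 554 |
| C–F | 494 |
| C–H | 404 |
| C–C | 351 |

Bonds broken (reactants):
  C–H: 4 × 404 = 1616
  C=C: 1 × 603 = 603
  H–F: 1 × 554 = 554
  Σ(broken) = 2773 kJ
Bonds formed (products):
  C–C: 1 × 351 = 351
  C–F: 1 × 494 = 494
  C–H: 5 × 404 = 2020
  Σ(formed) = 2865 kJ
ΔH = Σ(broken) − Σ(formed) = 2773 − 2865 = −92 kJ

ΔH ≈ −92 kJ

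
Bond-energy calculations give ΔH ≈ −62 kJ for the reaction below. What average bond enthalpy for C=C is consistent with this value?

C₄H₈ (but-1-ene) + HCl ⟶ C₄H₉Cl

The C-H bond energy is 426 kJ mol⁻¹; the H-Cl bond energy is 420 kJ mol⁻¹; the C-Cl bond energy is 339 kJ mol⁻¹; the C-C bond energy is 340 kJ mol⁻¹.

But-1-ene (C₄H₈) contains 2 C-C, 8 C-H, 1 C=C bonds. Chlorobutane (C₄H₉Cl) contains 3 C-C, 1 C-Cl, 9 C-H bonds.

D(C=C) ≈ 623 kJ/mol

Let D be the C=C bond energy.
Σ(broken) = 2×340 + 8×426 + 1×D + 1×420 = 4508 + D
Σ(formed) = 3×340 + 1×339 + 9×426 = 5193
ΔH = Σ(broken) − Σ(formed) = (4508 + D) − (5193) = −685 + D
Setting this equal to −62 kJ gives D = 623 kJ/mol.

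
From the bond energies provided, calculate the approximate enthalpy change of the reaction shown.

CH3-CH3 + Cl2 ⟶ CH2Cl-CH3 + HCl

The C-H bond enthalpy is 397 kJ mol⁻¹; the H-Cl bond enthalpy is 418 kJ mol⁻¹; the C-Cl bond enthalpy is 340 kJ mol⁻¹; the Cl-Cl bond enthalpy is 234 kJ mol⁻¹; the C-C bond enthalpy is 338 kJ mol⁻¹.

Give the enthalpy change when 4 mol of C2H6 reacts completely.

ΔH = −508 kJ

Bonds broken (reactants):
  C-C: 1 × 338 = 338
  C-H: 6 × 397 = 2382
  Cl-Cl: 1 × 234 = 234
  Σ(broken) = 2954 kJ
Bonds formed (products):
  C-C: 1 × 338 = 338
  C-Cl: 1 × 340 = 340
  C-H: 5 × 397 = 1985
  H-Cl: 1 × 418 = 418
  Σ(formed) = 3081 kJ
ΔH = Σ(broken) − Σ(formed) = 2954 − 3081 = −127 kJ
For 4× the reaction as written: 4 × (−127) = −508 kJ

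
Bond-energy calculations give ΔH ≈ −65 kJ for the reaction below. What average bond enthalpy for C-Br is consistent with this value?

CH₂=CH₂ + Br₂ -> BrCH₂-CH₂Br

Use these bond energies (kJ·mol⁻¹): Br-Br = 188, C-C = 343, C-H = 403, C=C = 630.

Let D be the C-Br bond energy.
Σ(broken) = 1×188 + 4×403 + 1×630 = 2430
Σ(formed) = 2×D + 1×343 + 4×403 = 1955 + 2D
ΔH = Σ(broken) − Σ(formed) = (2430) − (1955 + 2D) = +475 − 2D
Setting this equal to −65 kJ gives 2D = 540, so D = 270 kJ/mol.

D(C-Br) ≈ 270 kJ/mol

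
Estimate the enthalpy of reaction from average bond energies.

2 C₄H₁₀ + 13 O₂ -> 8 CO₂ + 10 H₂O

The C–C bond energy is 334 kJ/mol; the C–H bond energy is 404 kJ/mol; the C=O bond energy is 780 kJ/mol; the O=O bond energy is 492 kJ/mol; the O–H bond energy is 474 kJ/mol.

ΔH ≈ −5480 kJ

Bonds broken (reactants):
  C–C: 6 × 334 = 2004
  C–H: 20 × 404 = 8080
  O=O: 13 × 492 = 6396
  Σ(broken) = 16480 kJ
Bonds formed (products):
  C=O: 16 × 780 = 12480
  O–H: 20 × 474 = 9480
  Σ(formed) = 21960 kJ
ΔH = Σ(broken) − Σ(formed) = 16480 − 21960 = −5480 kJ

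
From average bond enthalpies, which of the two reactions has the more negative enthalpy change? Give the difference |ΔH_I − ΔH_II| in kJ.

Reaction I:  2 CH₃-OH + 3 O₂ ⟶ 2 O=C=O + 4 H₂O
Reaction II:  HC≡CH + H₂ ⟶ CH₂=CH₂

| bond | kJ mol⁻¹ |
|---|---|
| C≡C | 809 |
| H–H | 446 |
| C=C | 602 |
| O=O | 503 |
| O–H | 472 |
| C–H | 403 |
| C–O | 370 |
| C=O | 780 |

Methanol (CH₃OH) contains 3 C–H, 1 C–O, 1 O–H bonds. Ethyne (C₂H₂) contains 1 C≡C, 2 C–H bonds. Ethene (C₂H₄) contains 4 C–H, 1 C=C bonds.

Reaction I:
  Bonds broken (reactants):
    C–H: 6 × 403 = 2418
    C–O: 2 × 370 = 740
    O–H: 2 × 472 = 944
    O=O: 3 × 503 = 1509
    Σ(broken) = 5611 kJ
  Bonds formed (products):
    C=O: 4 × 780 = 3120
    O–H: 8 × 472 = 3776
    Σ(formed) = 6896 kJ
  ΔH_I = 5611 − 6896 = −1285 kJ
Reaction II:
  Bonds broken (reactants):
    C≡C: 1 × 809 = 809
    C–H: 2 × 403 = 806
    H–H: 1 × 446 = 446
    Σ(broken) = 2061 kJ
  Bonds formed (products):
    C–H: 4 × 403 = 1612
    C=C: 1 × 602 = 602
    Σ(formed) = 2214 kJ
  ΔH_II = 2061 − 2214 = −153 kJ
ΔH_I − ΔH_II = −1132 kJ, so reaction I has the more negative ΔH; |ΔH_I − ΔH_II| = 1132 kJ.

Reaction I, by 1132 kJ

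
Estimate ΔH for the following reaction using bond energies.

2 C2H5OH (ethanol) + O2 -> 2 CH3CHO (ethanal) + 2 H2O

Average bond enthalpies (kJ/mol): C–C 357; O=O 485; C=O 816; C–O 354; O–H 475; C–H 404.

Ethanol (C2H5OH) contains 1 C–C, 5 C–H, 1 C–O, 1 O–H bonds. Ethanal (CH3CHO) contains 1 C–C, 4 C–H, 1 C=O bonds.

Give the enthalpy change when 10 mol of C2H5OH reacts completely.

ΔH = −2905 kJ

Bonds broken (reactants):
  C–C: 2 × 357 = 714
  C–H: 10 × 404 = 4040
  C–O: 2 × 354 = 708
  O–H: 2 × 475 = 950
  O=O: 1 × 485 = 485
  Σ(broken) = 6897 kJ
Bonds formed (products):
  C–C: 2 × 357 = 714
  C–H: 8 × 404 = 3232
  C=O: 2 × 816 = 1632
  O–H: 4 × 475 = 1900
  Σ(formed) = 7478 kJ
ΔH = Σ(broken) − Σ(formed) = 6897 − 7478 = −581 kJ
For 5× the reaction as written: 5 × (−581) = −2905 kJ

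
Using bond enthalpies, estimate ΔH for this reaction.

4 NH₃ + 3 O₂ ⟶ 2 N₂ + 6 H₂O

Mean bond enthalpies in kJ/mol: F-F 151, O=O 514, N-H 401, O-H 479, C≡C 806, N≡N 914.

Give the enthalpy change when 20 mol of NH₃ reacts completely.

ΔH = −6110 kJ

Bonds broken (reactants):
  N-H: 12 × 401 = 4812
  O=O: 3 × 514 = 1542
  Σ(broken) = 6354 kJ
Bonds formed (products):
  N≡N: 2 × 914 = 1828
  O-H: 12 × 479 = 5748
  Σ(formed) = 7576 kJ
ΔH = Σ(broken) − Σ(formed) = 6354 − 7576 = −1222 kJ
For 5× the reaction as written: 5 × (−1222) = −6110 kJ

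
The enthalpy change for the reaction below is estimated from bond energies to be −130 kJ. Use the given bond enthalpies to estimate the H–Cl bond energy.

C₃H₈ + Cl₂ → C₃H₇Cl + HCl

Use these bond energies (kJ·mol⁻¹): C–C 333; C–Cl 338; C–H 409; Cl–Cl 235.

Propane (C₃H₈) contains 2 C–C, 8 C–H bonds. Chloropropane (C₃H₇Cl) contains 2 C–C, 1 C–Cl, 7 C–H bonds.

D(H–Cl) ≈ 436 kJ/mol

Let D be the H–Cl bond energy.
Σ(broken) = 2×333 + 8×409 + 1×235 = 4173
Σ(formed) = 2×333 + 1×338 + 7×409 + 1×D = 3867 + D
ΔH = Σ(broken) − Σ(formed) = (4173) − (3867 + D) = +306 − D
Setting this equal to −130 kJ gives D = 436 kJ/mol.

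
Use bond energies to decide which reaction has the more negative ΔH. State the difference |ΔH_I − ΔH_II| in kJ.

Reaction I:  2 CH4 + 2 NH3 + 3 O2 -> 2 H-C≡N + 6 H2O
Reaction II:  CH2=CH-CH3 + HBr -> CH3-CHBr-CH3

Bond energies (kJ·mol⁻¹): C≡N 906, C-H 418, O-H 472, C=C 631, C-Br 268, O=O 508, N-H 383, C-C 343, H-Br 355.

Reaction I, by 1103 kJ

Reaction I:
  Bonds broken (reactants):
    C-H: 8 × 418 = 3344
    N-H: 6 × 383 = 2298
    O=O: 3 × 508 = 1524
    Σ(broken) = 7166 kJ
  Bonds formed (products):
    C≡N: 2 × 906 = 1812
    C-H: 2 × 418 = 836
    O-H: 12 × 472 = 5664
    Σ(formed) = 8312 kJ
  ΔH_I = 7166 − 8312 = −1146 kJ
Reaction II:
  Bonds broken (reactants):
    C-C: 1 × 343 = 343
    C-H: 6 × 418 = 2508
    C=C: 1 × 631 = 631
    H-Br: 1 × 355 = 355
    Σ(broken) = 3837 kJ
  Bonds formed (products):
    C-Br: 1 × 268 = 268
    C-C: 2 × 343 = 686
    C-H: 7 × 418 = 2926
    Σ(formed) = 3880 kJ
  ΔH_II = 3837 − 3880 = −43 kJ
ΔH_I − ΔH_II = −1103 kJ, so reaction I has the more negative ΔH; |ΔH_I − ΔH_II| = 1103 kJ.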